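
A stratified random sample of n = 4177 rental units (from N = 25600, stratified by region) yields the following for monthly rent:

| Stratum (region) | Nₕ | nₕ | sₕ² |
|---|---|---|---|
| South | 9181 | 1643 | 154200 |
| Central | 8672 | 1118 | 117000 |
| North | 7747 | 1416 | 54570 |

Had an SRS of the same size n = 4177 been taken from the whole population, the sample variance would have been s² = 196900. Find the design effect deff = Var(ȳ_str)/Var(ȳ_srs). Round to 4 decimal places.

Var(ȳ_str) = Σ Wₕ²(1−fₕ)sₕ²/nₕ with Wₕ = Nₕ/25600:
  South: (9181/25600)²·(1−1643/9181)·154200/1643 = 9.9108979
  Central: (8672/25600)²·(1−1118/8672)·117000/1118 = 10.460691
  North: (7747/25600)²·(1−1416/7747)·54570/1416 = 2.884142
  → Var(ȳ_str) = 23.255731.
Var(ȳ_srs) = (1 − 4177/25600)·196900/4177 = 39.447689.
deff = 23.255731 / 39.447689 = 0.5895.

0.5895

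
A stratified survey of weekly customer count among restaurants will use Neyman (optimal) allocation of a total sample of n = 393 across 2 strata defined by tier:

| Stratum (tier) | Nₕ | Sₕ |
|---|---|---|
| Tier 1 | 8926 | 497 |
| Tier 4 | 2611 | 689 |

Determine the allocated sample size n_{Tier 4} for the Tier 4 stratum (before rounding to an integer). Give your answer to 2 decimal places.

Neyman allocation: nₕ = n·NₕSₕ / Σⱼ NⱼSⱼ.
Σ NⱼSⱼ = 8926·497 + 2611·689 = 6.235201 × 10^6.
n_{Tier 4} = 393·2611·689 / (6.235201 × 10^6) = 113.39.

113.39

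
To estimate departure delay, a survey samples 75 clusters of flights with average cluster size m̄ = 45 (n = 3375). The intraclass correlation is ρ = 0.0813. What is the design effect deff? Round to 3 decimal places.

deff = 1 + (45 − 1)·0.0813 = 1 + 3.5772 = 4.5772.

4.577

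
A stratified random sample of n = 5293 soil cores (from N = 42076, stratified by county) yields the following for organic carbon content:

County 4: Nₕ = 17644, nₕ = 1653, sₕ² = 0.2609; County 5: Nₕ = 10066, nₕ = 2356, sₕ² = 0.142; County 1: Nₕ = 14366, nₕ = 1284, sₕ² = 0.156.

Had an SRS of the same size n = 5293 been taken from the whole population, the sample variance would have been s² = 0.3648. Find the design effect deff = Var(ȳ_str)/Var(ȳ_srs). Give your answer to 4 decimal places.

Var(ȳ_str) = Σ Wₕ²(1−fₕ)sₕ²/nₕ with Wₕ = Nₕ/42076:
  County 4: (17644/42076)²·(1−1653/17644)·0.2609/1653 = 2.5153881 × 10^-5
  County 5: (10066/42076)²·(1−2356/10066)·0.142/2356 = 2.6421378 × 10^-6
  County 1: (14366/42076)²·(1−1284/14366)·0.156/1284 = 1.2897356 × 10^-5
  → Var(ȳ_str) = 4.0693375 × 10^-5.
Var(ȳ_srs) = (1 − 5293/42076)·0.3648/5293 = 6.0251191 × 10^-5.
deff = (4.0693375 × 10^-5) / (6.0251191 × 10^-5) = 0.6754.

0.6754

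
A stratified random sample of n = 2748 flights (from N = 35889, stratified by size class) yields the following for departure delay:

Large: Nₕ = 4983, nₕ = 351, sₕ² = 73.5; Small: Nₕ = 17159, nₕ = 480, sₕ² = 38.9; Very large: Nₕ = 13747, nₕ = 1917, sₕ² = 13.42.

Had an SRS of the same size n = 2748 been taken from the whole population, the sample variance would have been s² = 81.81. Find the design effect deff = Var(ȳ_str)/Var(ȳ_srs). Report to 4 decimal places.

Var(ȳ_str) = Σ Wₕ²(1−fₕ)sₕ²/nₕ with Wₕ = Nₕ/35889:
  Large: (4983/35889)²·(1−351/4983)·73.5/351 = 0.0037524676
  Small: (17159/35889)²·(1−480/17159)·38.9/480 = 0.01800726
  Very large: (13747/35889)²·(1−1917/13747)·13.42/1917 = 8.8389437 × 10^-4
  → Var(ȳ_str) = 0.022643622.
Var(ȳ_srs) = (1 − 2748/35889)·81.81/2748 = 0.027491214.
deff = 0.022643622 / 0.027491214 = 0.8237.

0.8237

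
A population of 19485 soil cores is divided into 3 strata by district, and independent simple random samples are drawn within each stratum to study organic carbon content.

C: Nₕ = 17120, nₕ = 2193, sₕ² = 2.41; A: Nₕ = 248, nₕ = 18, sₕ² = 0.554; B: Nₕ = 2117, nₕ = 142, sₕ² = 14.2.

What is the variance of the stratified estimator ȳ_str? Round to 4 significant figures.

0.001846

Var(ȳ_str) = Σₕ Wₕ²(1 − fₕ)sₕ²/nₕ with Wₕ = Nₕ/N, N = 19485.
C: Wₕ = 0.87862458; term = 0.87862458²·(1 − 0.12809579)·2.41/2193 = 7.3969705 × 10^-4.
A: Wₕ = 0.01272774; term = 0.01272774²·(1 − 0.07258065)·0.554/18 = 4.6239801 × 10^-6.
B: Wₕ = 0.10864768; term = 0.10864768²·(1 − 0.06707605)·14.2/142 = 0.0011012531.
Sum = 0.0018455741.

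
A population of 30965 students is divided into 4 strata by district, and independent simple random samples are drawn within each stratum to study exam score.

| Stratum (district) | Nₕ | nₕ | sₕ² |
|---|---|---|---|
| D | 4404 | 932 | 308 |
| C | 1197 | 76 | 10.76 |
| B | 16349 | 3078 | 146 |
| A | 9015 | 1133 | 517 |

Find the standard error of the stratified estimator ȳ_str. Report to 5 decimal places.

Var(ȳ_str) = Σₕ Wₕ²(1 − fₕ)sₕ²/nₕ with Wₕ = Nₕ/N, N = 30965.
D: Wₕ = 0.14222509; term = 0.14222509²·(1 − 0.21162579)·308/932 = 0.0052701098.
C: Wₕ = 0.03865655; term = 0.03865655²·(1 − 0.06349206)·10.76/76 = 1.9813275 × 10^-4.
B: Wₕ = 0.52798321; term = 0.52798321²·(1 − 0.18826840)·146/3078 = 0.01073339.
A: Wₕ = 0.29113515; term = 0.29113515²·(1 − 0.12567942)·517/1133 = 0.033815875.
Sum = 0.050017508.
SE = √(0.050017508) = 0.22365.

0.22365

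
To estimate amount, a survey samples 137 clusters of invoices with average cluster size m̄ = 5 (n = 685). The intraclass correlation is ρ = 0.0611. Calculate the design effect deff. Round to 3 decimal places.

1.244

deff = 1 + (5 − 1)·0.0611 = 1 + 0.2444 = 1.2444.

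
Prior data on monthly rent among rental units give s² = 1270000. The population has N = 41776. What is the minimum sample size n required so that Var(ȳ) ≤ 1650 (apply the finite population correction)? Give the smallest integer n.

Without fpc, n₀ = s²/D = 1270000/1650 = 769.6970.
With fpc, (1 − n/N)·s²/n ≤ D requires n ≥ n₀/(1 + n₀/N) = 769.6970/(1 + 769.6970/41776) = 755.7724.
Rounding up, n = 756.

756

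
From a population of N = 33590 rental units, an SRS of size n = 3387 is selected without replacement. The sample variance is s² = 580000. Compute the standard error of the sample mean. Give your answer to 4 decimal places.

12.4087

Under SRS without replacement, Var(ȳ) = (1 − f)·s²/n with f = n/N = 3387/33590 = 0.10083358.
Var(ȳ) = (1 − 0.10083358)·580000/3387 = 0.89916642·171.24299 = 153.97594.
SE(ȳ) = √(153.97594) = 12.4087.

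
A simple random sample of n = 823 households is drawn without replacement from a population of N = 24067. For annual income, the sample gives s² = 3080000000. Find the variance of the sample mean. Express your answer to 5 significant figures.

Under SRS without replacement, Var(ȳ) = (1 − f)·s²/n with f = n/N = 823/24067 = 0.03419620.
Var(ȳ) = (1 − 0.03419620)·3080000000/823 = 0.96580380·3.7424058 × 10^6 = 3.6144298 × 10^6.

3.6144 × 10^6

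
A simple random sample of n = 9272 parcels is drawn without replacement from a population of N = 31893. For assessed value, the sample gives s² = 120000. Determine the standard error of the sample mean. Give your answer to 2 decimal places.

Under SRS without replacement, Var(ȳ) = (1 − f)·s²/n with f = n/N = 9272/31893 = 0.29072210.
Var(ȳ) = (1 − 0.29072210)·120000/9272 = 0.70927790·12.942192 = 9.1796104.
SE(ȳ) = √(9.1796104) = 3.03.

3.03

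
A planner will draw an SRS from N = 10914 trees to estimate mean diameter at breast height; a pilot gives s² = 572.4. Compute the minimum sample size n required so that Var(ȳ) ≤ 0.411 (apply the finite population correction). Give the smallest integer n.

1236

Without fpc, n₀ = s²/D = 572.4/0.411 = 1392.7007.
With fpc, (1 − n/N)·s²/n ≤ D requires n ≥ n₀/(1 + n₀/N) = 1392.7007/(1 + 1392.7007/10914) = 1235.0943.
Rounding up, n = 1236.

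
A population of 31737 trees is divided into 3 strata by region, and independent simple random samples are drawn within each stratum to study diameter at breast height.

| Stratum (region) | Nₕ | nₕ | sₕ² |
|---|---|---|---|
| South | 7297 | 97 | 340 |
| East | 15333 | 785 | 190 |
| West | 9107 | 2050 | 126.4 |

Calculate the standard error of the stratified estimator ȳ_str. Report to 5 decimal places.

0.49027

Var(ȳ_str) = Σₕ Wₕ²(1 − fₕ)sₕ²/nₕ with Wₕ = Nₕ/N, N = 31737.
South: Wₕ = 0.22992091; term = 0.22992091²·(1 − 0.01329313)·340/97 = 0.18283203.
East: Wₕ = 0.48312695; term = 0.48312695²·(1 − 0.05119677)·190/785 = 0.053602202.
West: Wₕ = 0.28695214; term = 0.28695214²·(1 − 0.22510157)·126.4/2050 = 0.0039342044.
Sum = 0.24036844.
SE = √(0.24036844) = 0.49027.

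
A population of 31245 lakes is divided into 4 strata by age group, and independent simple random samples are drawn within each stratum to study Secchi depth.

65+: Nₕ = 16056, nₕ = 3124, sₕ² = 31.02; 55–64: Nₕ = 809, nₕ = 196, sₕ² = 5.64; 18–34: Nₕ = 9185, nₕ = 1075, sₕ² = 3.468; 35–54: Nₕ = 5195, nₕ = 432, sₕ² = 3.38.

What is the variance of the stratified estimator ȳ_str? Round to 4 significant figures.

0.002571

Var(ȳ_str) = Σₕ Wₕ²(1 − fₕ)sₕ²/nₕ with Wₕ = Nₕ/N, N = 31245.
65+: Wₕ = 0.51387422; term = 0.51387422²·(1 − 0.19456901)·31.02/3124 = 0.0021118972.
55–64: Wₕ = 0.02589214; term = 0.02589214²·(1 − 0.24227441)·5.64/196 = 1.4617428 × 10^-5.
18–34: Wₕ = 0.29396703; term = 0.29396703²·(1 − 0.11703865)·3.468/1075 = 2.4615552 × 10^-4.
35–54: Wₕ = 0.16626660; term = 0.16626660²·(1 − 0.08315688)·3.38/432 = 1.9830699 × 10^-4.
Sum = 0.0025709771.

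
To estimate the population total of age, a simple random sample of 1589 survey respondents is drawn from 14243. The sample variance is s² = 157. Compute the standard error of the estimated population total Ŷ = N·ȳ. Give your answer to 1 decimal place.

Var(Ŷ) = N²·Var(ȳ) = N²·(1 − n/N)·s²/n.
f = 1589/14243 = 0.11156358; Var(ȳ) = 0.88843642·157/1589 = 0.087781321.
Var(Ŷ) = 14243² · 0.087781321 = 1.7807586 × 10^7.
SE(Ŷ) = √(1.7807586 × 10^7) = 4219.9.

4219.9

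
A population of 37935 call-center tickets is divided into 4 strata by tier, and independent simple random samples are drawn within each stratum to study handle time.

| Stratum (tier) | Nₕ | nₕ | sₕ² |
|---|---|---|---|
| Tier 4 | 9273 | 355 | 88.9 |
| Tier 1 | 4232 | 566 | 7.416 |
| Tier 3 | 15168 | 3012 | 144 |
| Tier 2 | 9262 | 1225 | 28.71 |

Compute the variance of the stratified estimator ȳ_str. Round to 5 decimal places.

Var(ȳ_str) = Σₕ Wₕ²(1 − fₕ)sₕ²/nₕ with Wₕ = Nₕ/N, N = 37935.
Tier 4: Wₕ = 0.24444444; term = 0.24444444²·(1 − 0.03828319)·88.9/355 = 0.014390668.
Tier 1: Wₕ = 0.11155925; term = 0.11155925²·(1 − 0.13374291)·7.416/566 = 1.4125741 × 10^-4.
Tier 3: Wₕ = 0.39984183; term = 0.39984183²·(1 − 0.19857595)·144/3012 = 0.0061255679.
Tier 2: Wₕ = 0.24415447; term = 0.24415447²·(1 − 0.13226085)·28.71/1225 = 0.0012123155.
Sum = 0.021869809.

0.02187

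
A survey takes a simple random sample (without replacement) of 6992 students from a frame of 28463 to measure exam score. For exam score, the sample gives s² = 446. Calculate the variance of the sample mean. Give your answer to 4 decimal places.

0.0481

Under SRS without replacement, Var(ȳ) = (1 − f)·s²/n with f = n/N = 6992/28463 = 0.24565225.
Var(ȳ) = (1 − 0.24565225)·446/6992 = 0.75434775·0.063787185 = 0.04811772.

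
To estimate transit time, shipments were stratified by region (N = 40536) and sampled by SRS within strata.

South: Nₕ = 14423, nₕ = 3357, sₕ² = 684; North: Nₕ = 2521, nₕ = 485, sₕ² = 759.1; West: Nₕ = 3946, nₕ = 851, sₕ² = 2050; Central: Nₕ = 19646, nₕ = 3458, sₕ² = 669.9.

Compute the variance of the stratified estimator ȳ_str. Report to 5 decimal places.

0.08008

Var(ȳ_str) = Σₕ Wₕ²(1 − fₕ)sₕ²/nₕ with Wₕ = Nₕ/N, N = 40536.
South: Wₕ = 0.35580718; term = 0.35580718²·(1 − 0.23275324)·684/3357 = 0.019791069.
North: Wₕ = 0.06219163; term = 0.06219163²·(1 − 0.19238397)·759.1/485 = 0.0048890681.
West: Wₕ = 0.09734557; term = 0.09734557²·(1 − 0.21566143)·2050/851 = 0.01790442.
Central: Wₕ = 0.48465561; term = 0.48465561²·(1 − 0.17601547)·669.9/3458 = 0.037494757.
Sum = 0.080079314.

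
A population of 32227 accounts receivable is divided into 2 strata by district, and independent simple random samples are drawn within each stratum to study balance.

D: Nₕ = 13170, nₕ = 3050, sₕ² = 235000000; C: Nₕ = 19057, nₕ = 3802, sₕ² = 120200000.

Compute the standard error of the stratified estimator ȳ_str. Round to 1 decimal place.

Var(ȳ_str) = Σₕ Wₕ²(1 − fₕ)sₕ²/nₕ with Wₕ = Nₕ/N, N = 32227.
D: Wₕ = 0.40866354; term = 0.40866354²·(1 − 0.23158694)·235000000/3050 = 9887.6834.
C: Wₕ = 0.59133646; term = 0.59133646²·(1 − 0.19950674)·120200000/3802 = 8849.5124.
Sum = 18737.196.
SE = √(18737.196) = 136.9.

136.9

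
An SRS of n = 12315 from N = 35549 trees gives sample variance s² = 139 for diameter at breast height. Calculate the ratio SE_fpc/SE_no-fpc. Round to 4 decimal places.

f = n/N = 12315/35549 = 0.34642325.
SE_no-fpc = √(s²/n) = 0.10624052; SE_fpc = √((1−f)s²/n) = 0.085889187.
Ratio = √(1−f) = 0.80844094.

0.8084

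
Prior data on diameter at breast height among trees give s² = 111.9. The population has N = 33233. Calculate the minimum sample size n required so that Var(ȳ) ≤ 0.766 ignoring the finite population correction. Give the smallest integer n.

Without fpc, n₀ = s²/D = 111.9/0.766 = 146.0836.
Rounding up, n = 147.

147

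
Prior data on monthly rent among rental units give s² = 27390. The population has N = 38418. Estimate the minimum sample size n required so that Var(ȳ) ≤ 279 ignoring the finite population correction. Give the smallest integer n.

Without fpc, n₀ = s²/D = 27390/279 = 98.1720.
Rounding up, n = 99.

99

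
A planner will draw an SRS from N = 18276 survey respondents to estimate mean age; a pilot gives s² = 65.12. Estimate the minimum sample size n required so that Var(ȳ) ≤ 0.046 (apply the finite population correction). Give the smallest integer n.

1314

Without fpc, n₀ = s²/D = 65.12/0.046 = 1415.6522.
With fpc, (1 − n/N)·s²/n ≤ D requires n ≥ n₀/(1 + n₀/N) = 1415.6522/(1 + 1415.6522/18276) = 1313.8796.
Rounding up, n = 1314.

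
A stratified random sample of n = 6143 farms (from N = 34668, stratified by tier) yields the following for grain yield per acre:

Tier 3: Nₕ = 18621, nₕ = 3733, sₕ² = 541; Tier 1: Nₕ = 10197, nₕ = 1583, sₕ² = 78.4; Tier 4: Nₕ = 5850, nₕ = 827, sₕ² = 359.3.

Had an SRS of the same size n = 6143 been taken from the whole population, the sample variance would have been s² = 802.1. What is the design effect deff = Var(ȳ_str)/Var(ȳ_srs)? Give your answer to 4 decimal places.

0.4437

Var(ȳ_str) = Σ Wₕ²(1−fₕ)sₕ²/nₕ with Wₕ = Nₕ/34668:
  Tier 3: (18621/34668)²·(1−3733/18621)·541/3733 = 0.033428821
  Tier 1: (10197/34668)²·(1−1583/10197)·78.4/1583 = 0.0036195523
  Tier 4: (5850/34668)²·(1−827/5850)·359.3/827 = 0.010622168
  → Var(ȳ_str) = 0.047670541.
Var(ȳ_srs) = (1 − 6143/34668)·802.1/6143 = 0.10743477.
deff = 0.047670541 / 0.10743477 = 0.4437.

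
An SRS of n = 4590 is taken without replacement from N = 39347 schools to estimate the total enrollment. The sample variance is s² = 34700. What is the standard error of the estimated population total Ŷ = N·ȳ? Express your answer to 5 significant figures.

Var(Ŷ) = N²·Var(ȳ) = N²·(1 − n/N)·s²/n.
f = 4590/39347 = 0.11665438; Var(ȳ) = 0.88334562·34700/4590 = 6.6780159.
Var(Ŷ) = 39347² · 6.6780159 = 1.0338813 × 10^10.
SE(Ŷ) = √(1.0338813 × 10^10) = 101680.

101680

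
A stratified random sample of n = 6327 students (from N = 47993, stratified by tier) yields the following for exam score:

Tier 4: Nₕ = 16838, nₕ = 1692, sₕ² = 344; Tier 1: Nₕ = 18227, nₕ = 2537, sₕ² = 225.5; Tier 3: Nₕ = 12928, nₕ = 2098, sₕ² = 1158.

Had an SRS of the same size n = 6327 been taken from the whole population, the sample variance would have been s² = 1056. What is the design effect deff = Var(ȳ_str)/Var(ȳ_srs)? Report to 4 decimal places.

Var(ȳ_str) = Σ Wₕ²(1−fₕ)sₕ²/nₕ with Wₕ = Nₕ/47993:
  Tier 4: (16838/47993)²·(1−1692/16838)·344/1692 = 0.02251079
  Tier 1: (18227/47993)²·(1−2537/18227)·225.5/2537 = 0.011035917
  Tier 3: (12928/47993)²·(1−2098/12928)·1158/2098 = 0.033551124
  → Var(ȳ_str) = 0.067097831.
Var(ȳ_srs) = (1 − 6327/47993)·1056/6327 = 0.14490054.
deff = 0.067097831 / 0.14490054 = 0.4631.

0.4631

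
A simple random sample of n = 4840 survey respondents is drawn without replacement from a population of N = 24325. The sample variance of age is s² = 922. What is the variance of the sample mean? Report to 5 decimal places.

Under SRS without replacement, Var(ȳ) = (1 − f)·s²/n with f = n/N = 4840/24325 = 0.19897225.
Var(ȳ) = (1 − 0.19897225)·922/4840 = 0.80102775·0.19049587 = 0.15259248.

0.15259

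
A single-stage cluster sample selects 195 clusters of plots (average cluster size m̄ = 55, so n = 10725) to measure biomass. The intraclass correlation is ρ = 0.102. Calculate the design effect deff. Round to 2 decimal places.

deff = 1 + (55 − 1)·0.102 = 1 + 5.508 = 6.508.

6.51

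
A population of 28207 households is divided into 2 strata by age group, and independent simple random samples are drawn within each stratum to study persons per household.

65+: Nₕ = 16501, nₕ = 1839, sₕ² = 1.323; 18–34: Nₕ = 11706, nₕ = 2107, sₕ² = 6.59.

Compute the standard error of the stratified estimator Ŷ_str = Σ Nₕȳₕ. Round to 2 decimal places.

724.91

Var(Ŷ_str) = Σₕ Nₕ²(1 − fₕ)sₕ²/nₕ.
65+: 16501²·(1 − 1839/16501)·1.323/1839 = 174053.03.
18–34: 11706²·(1 − 2107/11706)·6.59/2107 = 351443.4.
Sum = 525496.43.
SE = √(525496.43) = 724.91.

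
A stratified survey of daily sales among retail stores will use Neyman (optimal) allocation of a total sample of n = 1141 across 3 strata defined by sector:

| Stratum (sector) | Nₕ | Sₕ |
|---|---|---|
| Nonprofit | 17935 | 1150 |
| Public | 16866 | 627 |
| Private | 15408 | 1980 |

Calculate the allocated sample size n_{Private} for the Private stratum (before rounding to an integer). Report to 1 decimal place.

564.1

Neyman allocation: nₕ = n·NₕSₕ / Σⱼ NⱼSⱼ.
Σ NⱼSⱼ = 17935·1150 + 16866·627 + 15408·1980 = 6.1708072 × 10^7.
n_{Private} = 1141·15408·1980 / (6.1708072 × 10^7) = 564.1.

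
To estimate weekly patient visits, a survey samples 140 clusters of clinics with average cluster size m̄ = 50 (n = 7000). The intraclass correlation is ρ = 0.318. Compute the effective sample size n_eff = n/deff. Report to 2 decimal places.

422.14

deff = 1 + (50 − 1)·0.318 = 1 + 15.582 = 16.582.
n_eff = 7000 / 16.582 = 422.14.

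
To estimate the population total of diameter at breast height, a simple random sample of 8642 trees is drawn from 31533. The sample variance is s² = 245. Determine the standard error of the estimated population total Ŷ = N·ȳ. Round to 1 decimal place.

4523.7

Var(Ŷ) = N²·Var(ȳ) = N²·(1 − n/N)·s²/n.
f = 8642/31533 = 0.27406209; Var(ȳ) = 0.72593791·245/8642 = 0.020580281.
Var(Ŷ) = 31533² · 0.020580281 = 2.0463593 × 10^7.
SE(Ŷ) = √(2.0463593 × 10^7) = 4523.7.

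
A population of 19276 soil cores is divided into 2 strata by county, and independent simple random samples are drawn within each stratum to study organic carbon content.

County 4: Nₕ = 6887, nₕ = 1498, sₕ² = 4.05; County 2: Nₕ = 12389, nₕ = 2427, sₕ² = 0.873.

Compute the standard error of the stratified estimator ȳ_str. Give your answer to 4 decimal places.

0.0197

Var(ȳ_str) = Σₕ Wₕ²(1 − fₕ)sₕ²/nₕ with Wₕ = Nₕ/N, N = 19276.
County 4: Wₕ = 0.35728367; term = 0.35728367²·(1 − 0.21751125)·4.05/1498 = 2.7005215 × 10^-4.
County 2: Wₕ = 0.64271633; term = 0.64271633²·(1 − 0.19589959)·0.873/2427 = 1.1947951 × 10^-4.
Sum = 3.8953166 × 10^-4.
SE = √(3.8953166 × 10^-4) = 0.0197.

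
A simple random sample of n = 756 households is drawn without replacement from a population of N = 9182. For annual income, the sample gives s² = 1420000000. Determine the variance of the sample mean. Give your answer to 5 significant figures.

1.7237 × 10^6

Under SRS without replacement, Var(ȳ) = (1 − f)·s²/n with f = n/N = 756/9182 = 0.08233500.
Var(ȳ) = (1 − 0.08233500)·1420000000/756 = 0.91766500·1.8783069 × 10^6 = 1.7236565 × 10^6.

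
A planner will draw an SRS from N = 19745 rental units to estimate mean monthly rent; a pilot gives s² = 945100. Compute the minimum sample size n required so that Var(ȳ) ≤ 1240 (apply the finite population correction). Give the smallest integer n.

734

Without fpc, n₀ = s²/D = 945100/1240 = 762.1774.
With fpc, (1 − n/N)·s²/n ≤ D requires n ≥ n₀/(1 + n₀/N) = 762.1774/(1 + 762.1774/19745) = 733.8500.
Rounding up, n = 734.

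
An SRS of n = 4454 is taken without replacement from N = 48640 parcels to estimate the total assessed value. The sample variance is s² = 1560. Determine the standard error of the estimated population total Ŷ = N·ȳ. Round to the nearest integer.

27436

Var(Ŷ) = N²·Var(ȳ) = N²·(1 − n/N)·s²/n.
f = 4454/48640 = 0.09157072; Var(ȳ) = 0.90842928·1560/4454 = 0.3181746.
Var(Ŷ) = 48640² · 0.3181746 = 7.5275325 × 10^8.
SE(Ŷ) = √(7.5275325 × 10^8) = 27436.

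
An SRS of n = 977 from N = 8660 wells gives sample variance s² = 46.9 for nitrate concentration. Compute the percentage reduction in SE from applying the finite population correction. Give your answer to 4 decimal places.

5.8096

f = n/N = 977/8660 = 0.11281755.
SE_no-fpc = √(s²/n) = 0.21909837; SE_fpc = √((1−f)s²/n) = 0.20636955.
Ratio = √(1−f) = 0.94190363. Reduction = 100·(1 − 0.94190363) = 5.8096%.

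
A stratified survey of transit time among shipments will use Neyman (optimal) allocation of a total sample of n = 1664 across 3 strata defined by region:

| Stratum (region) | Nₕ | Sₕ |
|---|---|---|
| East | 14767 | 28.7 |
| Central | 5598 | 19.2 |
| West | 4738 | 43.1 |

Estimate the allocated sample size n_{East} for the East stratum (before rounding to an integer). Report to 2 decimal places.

Neyman allocation: nₕ = n·NₕSₕ / Σⱼ NⱼSⱼ.
Σ NⱼSⱼ = 14767·28.7 + 5598·19.2 + 4738·43.1 = 735502.3.
n_{East} = 1664·14767·28.7 / 735502.3 = 958.83.

958.83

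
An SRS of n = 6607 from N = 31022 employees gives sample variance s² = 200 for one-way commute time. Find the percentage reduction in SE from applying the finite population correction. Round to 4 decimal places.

f = n/N = 6607/31022 = 0.21297789.
SE_no-fpc = √(s²/n) = 0.17398542; SE_fpc = √((1−f)s²/n) = 0.15434989.
Ratio = √(1−f) = 0.88714267. Reduction = 100·(1 − 0.88714267) = 11.2857%.

11.2857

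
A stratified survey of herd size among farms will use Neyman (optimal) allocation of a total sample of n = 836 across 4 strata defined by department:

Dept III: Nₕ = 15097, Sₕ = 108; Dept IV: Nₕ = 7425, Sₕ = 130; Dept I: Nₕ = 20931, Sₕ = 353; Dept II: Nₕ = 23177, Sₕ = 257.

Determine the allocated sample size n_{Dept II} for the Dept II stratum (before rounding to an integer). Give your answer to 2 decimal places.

312.38

Neyman allocation: nₕ = n·NₕSₕ / Σⱼ NⱼSⱼ.
Σ NⱼSⱼ = 15097·108 + 7425·130 + 20931·353 + 23177·257 = 1.5940858 × 10^7.
n_{Dept II} = 836·23177·257 / (1.5940858 × 10^7) = 312.38.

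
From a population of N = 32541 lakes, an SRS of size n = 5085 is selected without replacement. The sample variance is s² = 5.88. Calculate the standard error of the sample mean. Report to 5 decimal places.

0.03124

Under SRS without replacement, Var(ȳ) = (1 − f)·s²/n with f = n/N = 5085/32541 = 0.15626440.
Var(ȳ) = (1 − 0.15626440)·5.88/5085 = 0.84373560·0.0011563422 = 9.7564706 × 10^-4.
SE(ȳ) = √(9.7564706 × 10^-4) = 0.03124.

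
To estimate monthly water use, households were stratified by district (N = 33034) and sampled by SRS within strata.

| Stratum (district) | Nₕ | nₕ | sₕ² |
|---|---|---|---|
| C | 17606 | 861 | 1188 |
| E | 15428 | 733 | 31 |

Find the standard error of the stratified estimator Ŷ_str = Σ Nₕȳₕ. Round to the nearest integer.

Var(Ŷ_str) = Σₕ Nₕ²(1 − fₕ)sₕ²/nₕ.
C: 17606²·(1 − 861/17606)·1188/861 = 4.0677958 × 10^8.
E: 15428²·(1 − 733/15428)·31/733 = 9.5881968 × 10^6.
Sum = 4.1636778 × 10^8.
SE = √(4.1636778 × 10^8) = 20405.

20405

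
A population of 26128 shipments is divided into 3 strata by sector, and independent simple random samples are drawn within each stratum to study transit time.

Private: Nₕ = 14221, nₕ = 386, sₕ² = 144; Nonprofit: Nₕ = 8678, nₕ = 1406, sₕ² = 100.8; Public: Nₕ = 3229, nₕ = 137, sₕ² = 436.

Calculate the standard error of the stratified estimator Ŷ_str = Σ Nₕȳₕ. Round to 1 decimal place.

10473.6

Var(Ŷ_str) = Σₕ Nₕ²(1 − fₕ)sₕ²/nₕ.
Private: 14221²·(1 − 386/14221)·144/386 = 7.3398044 × 10^7.
Nonprofit: 8678²·(1 − 1406/8678)·100.8/1406 = 4.5242722 × 10^6.
Public: 3229²·(1 − 137/3229)·436/137 = 3.1774114 × 10^7.
Sum = 1.0969643 × 10^8.
SE = √(1.0969643 × 10^8) = 10473.6.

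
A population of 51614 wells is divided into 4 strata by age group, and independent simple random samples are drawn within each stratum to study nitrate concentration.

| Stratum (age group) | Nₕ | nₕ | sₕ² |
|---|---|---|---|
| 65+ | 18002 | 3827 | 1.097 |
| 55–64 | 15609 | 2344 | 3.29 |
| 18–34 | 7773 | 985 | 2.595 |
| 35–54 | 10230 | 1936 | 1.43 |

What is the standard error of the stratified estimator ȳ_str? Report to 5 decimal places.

Var(ȳ_str) = Σₕ Wₕ²(1 − fₕ)sₕ²/nₕ with Wₕ = Nₕ/N, N = 51614.
65+: Wₕ = 0.34878134; term = 0.34878134²·(1 − 0.21258749)·1.097/3827 = 2.7457245 × 10^-5.
55–64: Wₕ = 0.30241795; term = 0.30241795²·(1 − 0.15016977)·3.29/2344 = 1.0909016 × 10^-4.
18–34: Wₕ = 0.15059867; term = 0.15059867²·(1 − 0.12672070)·2.595/985 = 5.2179102 × 10^-5.
35–54: Wₕ = 0.19820204; term = 0.19820204²·(1 − 0.18924731)·1.43/1936 = 2.3525308 × 10^-5.
Sum = 2.1225182 × 10^-4.
SE = √(2.1225182 × 10^-4) = 0.01457.

0.01457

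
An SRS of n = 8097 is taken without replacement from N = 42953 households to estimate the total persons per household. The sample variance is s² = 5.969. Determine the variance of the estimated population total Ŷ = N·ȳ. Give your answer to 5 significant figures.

1.1037 × 10^6

Var(Ŷ) = N²·Var(ȳ) = N²·(1 − n/N)·s²/n.
f = 8097/42953 = 0.18850837; Var(ȳ) = 0.81149163·5.969/8097 = 5.9822077 × 10^-4.
Var(Ŷ) = 42953² · (5.9822077 × 10^-4) = 1.1036935 × 10^6.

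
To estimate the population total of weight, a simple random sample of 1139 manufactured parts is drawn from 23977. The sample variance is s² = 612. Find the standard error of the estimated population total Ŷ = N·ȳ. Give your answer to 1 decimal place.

Var(Ŷ) = N²·Var(ȳ) = N²·(1 − n/N)·s²/n.
f = 1139/23977 = 0.04750386; Var(ȳ) = 0.95249614·612/1139 = 0.51178897.
Var(Ŷ) = 23977² · 0.51178897 = 2.942257 × 10^8.
SE(Ŷ) = √(2.942257 × 10^8) = 17153.0.

17153.0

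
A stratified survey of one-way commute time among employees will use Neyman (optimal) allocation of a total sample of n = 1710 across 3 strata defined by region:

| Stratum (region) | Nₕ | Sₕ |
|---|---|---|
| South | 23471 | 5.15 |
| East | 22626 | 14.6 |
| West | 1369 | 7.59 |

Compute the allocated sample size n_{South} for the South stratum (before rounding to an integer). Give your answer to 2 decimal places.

Neyman allocation: nₕ = n·NₕSₕ / Σⱼ NⱼSⱼ.
Σ NⱼSⱼ = 23471·5.15 + 22626·14.6 + 1369·7.59 = 461605.96.
n_{South} = 1710·23471·5.15 / 461605.96 = 447.78.

447.78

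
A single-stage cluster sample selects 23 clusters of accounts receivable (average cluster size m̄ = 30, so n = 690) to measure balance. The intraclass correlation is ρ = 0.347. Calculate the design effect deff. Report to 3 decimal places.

deff = 1 + (30 − 1)·0.347 = 1 + 10.063 = 11.063.

11.063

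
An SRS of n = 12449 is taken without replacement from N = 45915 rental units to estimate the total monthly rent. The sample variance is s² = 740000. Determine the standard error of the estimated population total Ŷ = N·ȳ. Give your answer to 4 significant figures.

302200

Var(Ŷ) = N²·Var(ȳ) = N²·(1 − n/N)·s²/n.
f = 12449/45915 = 0.27113144; Var(ȳ) = 0.72886856·740000/12449 = 43.325788.
Var(Ŷ) = 45915² · 43.325788 = 9.1338873 × 10^10.
SE(Ŷ) = √(9.1338873 × 10^10) = 302200.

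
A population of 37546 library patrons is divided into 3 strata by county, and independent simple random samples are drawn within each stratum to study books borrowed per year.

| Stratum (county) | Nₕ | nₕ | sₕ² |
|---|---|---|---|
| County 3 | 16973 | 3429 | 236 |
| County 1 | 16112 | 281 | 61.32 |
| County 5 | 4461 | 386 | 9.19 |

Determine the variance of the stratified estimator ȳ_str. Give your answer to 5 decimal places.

0.05101

Var(ȳ_str) = Σₕ Wₕ²(1 − fₕ)sₕ²/nₕ with Wₕ = Nₕ/N, N = 37546.
County 3: Wₕ = 0.45205881; term = 0.45205881²·(1 − 0.20202675)·236/3429 = 0.011223356.
County 1: Wₕ = 0.42912694; term = 0.42912694²·(1 − 0.01744042)·61.32/281 = 0.039484467.
County 5: Wₕ = 0.11881425; term = 0.11881425²·(1 − 0.08652768)·9.19/386 = 3.0701578 × 10^-4.
Sum = 0.051014839.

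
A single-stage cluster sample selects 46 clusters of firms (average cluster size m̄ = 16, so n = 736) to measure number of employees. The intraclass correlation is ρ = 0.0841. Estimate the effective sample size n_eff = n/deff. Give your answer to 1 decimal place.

325.4

deff = 1 + (16 − 1)·0.0841 = 1 + 1.2615 = 2.2615.
n_eff = 736 / 2.2615 = 325.4.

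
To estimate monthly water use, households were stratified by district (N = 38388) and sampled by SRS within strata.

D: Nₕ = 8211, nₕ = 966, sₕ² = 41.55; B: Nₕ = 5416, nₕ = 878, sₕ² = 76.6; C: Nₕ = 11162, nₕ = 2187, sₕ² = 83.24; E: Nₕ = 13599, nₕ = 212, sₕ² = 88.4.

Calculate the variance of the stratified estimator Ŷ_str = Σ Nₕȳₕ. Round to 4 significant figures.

Var(Ŷ_str) = Σₕ Nₕ²(1 − fₕ)sₕ²/nₕ.
D: 8211²·(1 − 966/8211)·41.55/966 = 2.5587529 × 10^6.
B: 5416²·(1 − 878/5416)·76.6/878 = 2.1442598 × 10^6.
C: 11162²·(1 − 2187/11162)·83.24/2187 = 3.8129382 × 10^6.
E: 13599²·(1 − 212/13599)·88.4/212 = 7.5911337 × 10^7.
Sum = 8.4427288 × 10^7.

8.443 × 10^7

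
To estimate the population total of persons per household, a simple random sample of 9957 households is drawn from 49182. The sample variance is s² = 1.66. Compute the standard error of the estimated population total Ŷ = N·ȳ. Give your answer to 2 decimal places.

567.12

Var(Ŷ) = N²·Var(ȳ) = N²·(1 − n/N)·s²/n.
f = 9957/49182 = 0.20245212; Var(ȳ) = 0.79754788·1.66/9957 = 1.329647 × 10^-4.
Var(Ŷ) = 49182² · (1.329647 × 10^-4) = 321624.21.
SE(Ŷ) = √(321624.21) = 567.12.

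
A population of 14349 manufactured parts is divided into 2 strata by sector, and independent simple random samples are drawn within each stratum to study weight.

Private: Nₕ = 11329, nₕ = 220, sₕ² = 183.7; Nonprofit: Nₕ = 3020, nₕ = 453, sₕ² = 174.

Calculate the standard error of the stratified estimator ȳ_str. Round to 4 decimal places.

0.7245

Var(ȳ_str) = Σₕ Wₕ²(1 − fₕ)sₕ²/nₕ with Wₕ = Nₕ/N, N = 14349.
Private: Wₕ = 0.78953237; term = 0.78953237²·(1 − 0.01941919)·183.7/220 = 0.51039892.
Nonprofit: Wₕ = 0.21046763; term = 0.21046763²·(1 − 0.15000000)·174/453 = 0.014462407.
Sum = 0.52486133.
SE = √(0.52486133) = 0.7245.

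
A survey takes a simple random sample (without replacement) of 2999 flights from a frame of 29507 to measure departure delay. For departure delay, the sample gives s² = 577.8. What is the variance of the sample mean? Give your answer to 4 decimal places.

0.1731

Under SRS without replacement, Var(ȳ) = (1 − f)·s²/n with f = n/N = 2999/29507 = 0.10163690.
Var(ȳ) = (1 − 0.10163690)·577.8/2999 = 0.89836310·0.19266422 = 0.17308243.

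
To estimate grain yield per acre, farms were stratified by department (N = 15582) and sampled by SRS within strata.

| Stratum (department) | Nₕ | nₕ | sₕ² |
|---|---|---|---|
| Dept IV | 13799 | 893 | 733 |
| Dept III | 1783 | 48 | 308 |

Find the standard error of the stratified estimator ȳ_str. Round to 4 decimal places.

0.8269

Var(ȳ_str) = Σₕ Wₕ²(1 − fₕ)sₕ²/nₕ with Wₕ = Nₕ/N, N = 15582.
Dept IV: Wₕ = 0.88557310; term = 0.88557310²·(1 − 0.06471483)·733/893 = 0.60206779.
Dept III: Wₕ = 0.11442690; term = 0.11442690²·(1 − 0.02692092)·308/48 = 0.081754921.
Sum = 0.68382271.
SE = √(0.68382271) = 0.8269.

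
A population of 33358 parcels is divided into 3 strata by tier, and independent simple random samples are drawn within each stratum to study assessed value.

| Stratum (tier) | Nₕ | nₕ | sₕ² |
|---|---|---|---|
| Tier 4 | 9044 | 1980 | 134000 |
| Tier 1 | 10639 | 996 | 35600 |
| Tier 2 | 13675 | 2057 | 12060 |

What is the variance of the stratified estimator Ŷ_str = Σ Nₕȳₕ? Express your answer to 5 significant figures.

8.9221 × 10^9

Var(Ŷ_str) = Σₕ Nₕ²(1 − fₕ)sₕ²/nₕ.
Tier 4: 9044²·(1 − 1980/9044)·134000/1980 = 4.3236532 × 10^9.
Tier 1: 10639²·(1 − 996/10639)·35600/996 = 3.6669386 × 10^9.
Tier 2: 13675²·(1 − 2057/13675)·12060/2057 = 9.3147612 × 10^8.
Sum = 8.9220679 × 10^9.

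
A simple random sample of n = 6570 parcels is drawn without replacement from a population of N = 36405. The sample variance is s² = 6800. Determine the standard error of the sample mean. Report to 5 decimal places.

0.92099

Under SRS without replacement, Var(ȳ) = (1 − f)·s²/n with f = n/N = 6570/36405 = 0.18046972.
Var(ȳ) = (1 − 0.18046972)·6800/6570 = 0.81953028·1.0350076 = 0.84822008.
SE(ȳ) = √(0.84822008) = 0.92099.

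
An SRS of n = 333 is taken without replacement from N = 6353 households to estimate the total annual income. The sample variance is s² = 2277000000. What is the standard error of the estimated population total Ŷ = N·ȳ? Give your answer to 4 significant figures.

Var(Ŷ) = N²·Var(ȳ) = N²·(1 − n/N)·s²/n.
f = 333/6353 = 0.05241618; Var(ȳ) = 0.94758382·2277000000/333 = 6.4794245 × 10^6.
Var(Ŷ) = 6353² · (6.4794245 × 10^6) = 2.6151352 × 10^14.
SE(Ŷ) = √(2.6151352 × 10^14) = 1.617 × 10^7.

1.617 × 10^7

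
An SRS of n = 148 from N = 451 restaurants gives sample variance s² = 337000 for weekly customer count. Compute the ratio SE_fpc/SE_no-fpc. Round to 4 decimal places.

0.8197

f = n/N = 148/451 = 0.32815965.
SE_no-fpc = √(s²/n) = 47.718204; SE_fpc = √((1−f)s²/n) = 39.11264.
Ratio = √(1−f) = 0.81965868.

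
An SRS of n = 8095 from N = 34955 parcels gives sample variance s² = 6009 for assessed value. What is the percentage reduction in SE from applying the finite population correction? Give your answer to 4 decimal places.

12.3406

f = n/N = 8095/34955 = 0.23158346.
SE_no-fpc = √(s²/n) = 0.86157418; SE_fpc = √((1−f)s²/n) = 0.75525051.
Ratio = √(1−f) = 0.87659371. Reduction = 100·(1 − 0.87659371) = 12.3406%.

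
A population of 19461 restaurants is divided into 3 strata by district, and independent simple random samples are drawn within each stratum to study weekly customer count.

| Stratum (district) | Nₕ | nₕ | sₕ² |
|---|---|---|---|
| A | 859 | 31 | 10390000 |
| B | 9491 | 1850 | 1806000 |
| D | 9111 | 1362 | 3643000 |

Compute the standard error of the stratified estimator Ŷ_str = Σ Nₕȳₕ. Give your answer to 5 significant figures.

Var(Ŷ_str) = Σₕ Nₕ²(1 − fₕ)sₕ²/nₕ.
A: 859²·(1 − 31/859)·10390000/31 = 2.3838414 × 10^11.
B: 9491²·(1 − 1850/9491)·1806000/1850 = 7.0795914 × 10^10.
D: 9111²·(1 − 1362/9111)·3643000/1362 = 1.888399 × 10^11.
Sum = 4.9801995 × 10^11.
SE = √(4.9801995 × 10^11) = 705710.

705710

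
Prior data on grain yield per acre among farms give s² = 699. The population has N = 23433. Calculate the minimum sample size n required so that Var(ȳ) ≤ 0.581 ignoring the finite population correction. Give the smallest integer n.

1204

Without fpc, n₀ = s²/D = 699/0.581 = 1203.0981.
Rounding up, n = 1204.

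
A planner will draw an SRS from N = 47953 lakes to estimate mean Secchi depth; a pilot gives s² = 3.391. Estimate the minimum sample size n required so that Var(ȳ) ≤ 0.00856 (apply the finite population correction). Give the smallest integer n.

Without fpc, n₀ = s²/D = 3.391/0.00856 = 396.1449.
With fpc, (1 − n/N)·s²/n ≤ D requires n ≥ n₀/(1 + n₀/N) = 396.1449/(1 + 396.1449/47953) = 392.8991.
Rounding up, n = 393.

393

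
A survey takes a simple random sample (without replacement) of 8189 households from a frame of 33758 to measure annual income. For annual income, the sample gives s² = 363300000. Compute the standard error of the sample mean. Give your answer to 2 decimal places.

Under SRS without replacement, Var(ȳ) = (1 − f)·s²/n with f = n/N = 8189/33758 = 0.24257954.
Var(ȳ) = (1 − 0.24257954)·363300000/8189 = 0.75742046·44364.391 = 33602.498.
SE(ȳ) = √(33602.498) = 183.31.

183.31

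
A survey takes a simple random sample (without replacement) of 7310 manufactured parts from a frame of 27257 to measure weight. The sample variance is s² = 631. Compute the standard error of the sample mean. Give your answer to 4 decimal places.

Under SRS without replacement, Var(ȳ) = (1 − f)·s²/n with f = n/N = 7310/27257 = 0.26818799.
Var(ȳ) = (1 − 0.26818799)·631/7310 = 0.73181201·0.086320109 = 0.063170093.
SE(ȳ) = √(0.063170093) = 0.2513.

0.2513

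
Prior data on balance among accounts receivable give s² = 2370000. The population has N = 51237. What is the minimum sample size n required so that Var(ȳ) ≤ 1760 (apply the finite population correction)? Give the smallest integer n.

1313

Without fpc, n₀ = s²/D = 2370000/1760 = 1346.5909.
With fpc, (1 − n/N)·s²/n ≤ D requires n ≥ n₀/(1 + n₀/N) = 1346.5909/(1 + 1346.5909/51237) = 1312.1066.
Rounding up, n = 1313.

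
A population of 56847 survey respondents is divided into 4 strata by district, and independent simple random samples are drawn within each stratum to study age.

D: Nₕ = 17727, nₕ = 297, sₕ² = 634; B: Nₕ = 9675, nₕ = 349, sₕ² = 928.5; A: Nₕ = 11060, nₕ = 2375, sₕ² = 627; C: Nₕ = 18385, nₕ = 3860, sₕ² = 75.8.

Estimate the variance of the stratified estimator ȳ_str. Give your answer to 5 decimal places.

0.28786

Var(ȳ_str) = Σₕ Wₕ²(1 − fₕ)sₕ²/nₕ with Wₕ = Nₕ/N, N = 56847.
D: Wₕ = 0.31183704; term = 0.31183704²·(1 − 0.01675410)·634/297 = 0.20410345.
B: Wₕ = 0.17019368; term = 0.17019368²·(1 − 0.03607235)·928.5/349 = 0.074282714.
A: Wₕ = 0.19455732; term = 0.19455732²·(1 − 0.21473779)·627/2375 = 0.0078471829.
C: Wₕ = 0.32341197; term = 0.32341197²·(1 − 0.20995377)·75.8/3860 = 0.0016227312.
Sum = 0.28785608.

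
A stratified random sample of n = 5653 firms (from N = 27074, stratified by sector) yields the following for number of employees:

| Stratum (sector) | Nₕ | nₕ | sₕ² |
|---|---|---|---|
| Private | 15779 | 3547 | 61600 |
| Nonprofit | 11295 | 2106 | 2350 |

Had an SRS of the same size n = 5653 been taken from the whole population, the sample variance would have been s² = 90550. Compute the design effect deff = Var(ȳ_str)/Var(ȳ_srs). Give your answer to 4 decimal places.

Var(ȳ_str) = Σ Wₕ²(1−fₕ)sₕ²/nₕ with Wₕ = Nₕ/27074:
  Private: (15779/27074)²·(1−3547/15779)·61600/3547 = 4.5728991
  Nonprofit: (11295/27074)²·(1−2106/11295)·2350/2106 = 0.15800074
  → Var(ȳ_str) = 4.7308998.
Var(ȳ_srs) = (1 − 5653/27074)·90550/5653 = 12.673506.
deff = 4.7308998 / 12.673506 = 0.3733.

0.3733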